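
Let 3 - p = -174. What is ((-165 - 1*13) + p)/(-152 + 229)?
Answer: -1/77 ≈ -0.012987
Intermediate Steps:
p = 177 (p = 3 - 1*(-174) = 3 + 174 = 177)
((-165 - 1*13) + p)/(-152 + 229) = ((-165 - 1*13) + 177)/(-152 + 229) = ((-165 - 13) + 177)/77 = (-178 + 177)*(1/77) = -1*1/77 = -1/77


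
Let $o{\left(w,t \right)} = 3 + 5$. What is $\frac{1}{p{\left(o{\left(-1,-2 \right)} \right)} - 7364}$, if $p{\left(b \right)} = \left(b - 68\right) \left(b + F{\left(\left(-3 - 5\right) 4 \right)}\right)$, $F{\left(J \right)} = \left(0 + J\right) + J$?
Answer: $- \frac{1}{4004} \approx -0.00024975$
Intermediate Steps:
$o{\left(w,t \right)} = 8$
$F{\left(J \right)} = 2 J$ ($F{\left(J \right)} = J + J = 2 J$)
$p{\left(b \right)} = \left(-68 + b\right) \left(-64 + b\right)$ ($p{\left(b \right)} = \left(b - 68\right) \left(b + 2 \left(-3 - 5\right) 4\right) = \left(-68 + b\right) \left(b + 2 \left(\left(-8\right) 4\right)\right) = \left(-68 + b\right) \left(b + 2 \left(-32\right)\right) = \left(-68 + b\right) \left(b - 64\right) = \left(-68 + b\right) \left(-64 + b\right)$)
$\frac{1}{p{\left(o{\left(-1,-2 \right)} \right)} - 7364} = \frac{1}{\left(4352 + 8^{2} - 1056\right) - 7364} = \frac{1}{\left(4352 + 64 - 1056\right) - 7364} = \frac{1}{3360 - 7364} = \frac{1}{-4004} = - \frac{1}{4004}$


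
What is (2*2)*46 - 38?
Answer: 146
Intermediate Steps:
(2*2)*46 - 38 = 4*46 - 38 = 184 - 38 = 146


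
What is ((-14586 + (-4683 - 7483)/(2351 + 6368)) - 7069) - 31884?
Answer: -466818707/8719 ≈ -53540.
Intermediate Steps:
((-14586 + (-4683 - 7483)/(2351 + 6368)) - 7069) - 31884 = ((-14586 - 12166/8719) - 7069) - 31884 = (-127187500/8719 - 7069) - 31884 = -188822111/8719 - 31884 = -466818707/8719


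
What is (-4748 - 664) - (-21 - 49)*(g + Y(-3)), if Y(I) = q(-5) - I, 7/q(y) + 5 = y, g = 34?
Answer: -2871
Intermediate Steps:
q(y) = 7/(-5 + y)
Y(I) = -7/10 - I (Y(I) = 7/(-5 - 5) - I = 7/(-10) - I = 7*(-1/10) - I = -7/10 - I)
(-4748 - 664) - (-21 - 49)*(g + Y(-3)) = (-4748 - 664) - (-21 - 49)*(34 + (-7/10 - 1*(-3))) = -5412 - (-70)*(34 + (-7/10 + 3)) = -5412 - (-70)*(34 + 23/10) = -5412 - (-70)*363/10 = -5412 - 1*(-2541) = -5412 + 2541 = -2871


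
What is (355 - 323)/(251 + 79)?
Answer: 16/165 ≈ 0.096970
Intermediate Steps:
(355 - 323)/(251 + 79) = 32/330 = 32*(1/330) = 16/165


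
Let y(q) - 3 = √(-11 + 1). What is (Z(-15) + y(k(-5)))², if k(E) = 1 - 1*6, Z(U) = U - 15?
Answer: (-27 + I*√10)² ≈ 719.0 - 170.76*I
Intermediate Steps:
Z(U) = -15 + U
k(E) = -5 (k(E) = 1 - 6 = -5)
y(q) = 3 + I*√10 (y(q) = 3 + √(-11 + 1) = 3 + √(-10) = 3 + I*√10)
(Z(-15) + y(k(-5)))² = ((-15 - 15) + (3 + I*√10))² = (-30 + (3 + I*√10))² = (-27 + I*√10)²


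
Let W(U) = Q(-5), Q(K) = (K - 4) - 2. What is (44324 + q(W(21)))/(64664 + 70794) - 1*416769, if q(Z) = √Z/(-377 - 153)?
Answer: -28227325439/67729 - I*√11/71792740 ≈ -4.1677e+5 - 4.6197e-8*I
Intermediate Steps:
Q(K) = -6 + K (Q(K) = (-4 + K) - 2 = -6 + K)
W(U) = -11 (W(U) = -6 - 5 = -11)
q(Z) = -√Z/530 (q(Z) = √Z/(-530) = -√Z/530)
(44324 + q(W(21)))/(64664 + 70794) - 1*416769 = (44324 - I*√11/530)/(64664 + 70794) - 1*416769 = (44324 - I*√11/530)/135458 - 416769 = (44324 - I*√11/530)*(1/135458) - 416769 = (22162/67729 - I*√11/71792740) - 416769 = -28227325439/67729 - I*√11/71792740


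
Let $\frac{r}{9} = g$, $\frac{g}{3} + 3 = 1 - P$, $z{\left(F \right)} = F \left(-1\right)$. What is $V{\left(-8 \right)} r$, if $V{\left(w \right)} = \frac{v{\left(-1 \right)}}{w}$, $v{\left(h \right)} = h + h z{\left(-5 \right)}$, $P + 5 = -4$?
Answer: $\frac{567}{4} \approx 141.75$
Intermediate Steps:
$P = -9$ ($P = -5 - 4 = -9$)
$z{\left(F \right)} = - F$
$v{\left(h \right)} = 6 h$ ($v{\left(h \right)} = h + h \left(\left(-1\right) \left(-5\right)\right) = h + h 5 = h + 5 h = 6 h$)
$g = 21$ ($g = -9 + 3 \left(1 - -9\right) = -9 + 3 \left(1 + 9\right) = -9 + 3 \cdot 10 = -9 + 30 = 21$)
$V{\left(w \right)} = - \frac{6}{w}$ ($V{\left(w \right)} = \frac{6 \left(-1\right)}{w} = - \frac{6}{w}$)
$r = 189$ ($r = 9 \cdot 21 = 189$)
$V{\left(-8 \right)} r = - \frac{6}{-8} \cdot 189 = \left(-6\right) \left(- \frac{1}{8}\right) 189 = \frac{3}{4} \cdot 189 = \frac{567}{4}$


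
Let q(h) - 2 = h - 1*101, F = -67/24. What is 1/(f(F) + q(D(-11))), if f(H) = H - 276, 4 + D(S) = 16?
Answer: -24/8779 ≈ -0.0027338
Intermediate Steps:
D(S) = 12 (D(S) = -4 + 16 = 12)
F = -67/24 (F = -67*1/24 = -67/24 ≈ -2.7917)
q(h) = -99 + h (q(h) = 2 + (h - 1*101) = 2 + (h - 101) = 2 + (-101 + h) = -99 + h)
f(H) = -276 + H
1/(f(F) + q(D(-11))) = 1/((-276 - 67/24) + (-99 + 12)) = 1/(-6691/24 - 87) = 1/(-8779/24) = -24/8779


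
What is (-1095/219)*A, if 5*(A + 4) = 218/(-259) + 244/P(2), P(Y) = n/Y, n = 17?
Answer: -34626/4403 ≈ -7.8642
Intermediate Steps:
P(Y) = 17/Y
A = 34626/22015 (A = -4 + (218/(-259) + 244/((17/2)))/5 = -4 + (218*(-1/259) + 244/((17*(1/2))))/5 = -4 + (-218/259 + 244/(17/2))/5 = -4 + (-218/259 + 244*(2/17))/5 = -4 + (-218/259 + 488/17)/5 = -4 + (1/5)*(122686/4403) = -4 + 122686/22015 = 34626/22015 ≈ 1.5728)
(-1095/219)*A = -1095/219*(34626/22015) = -1095*1/219*(34626/22015) = -5*34626/22015 = -34626/4403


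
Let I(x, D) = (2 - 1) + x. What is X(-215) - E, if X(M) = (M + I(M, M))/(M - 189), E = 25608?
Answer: -10345203/404 ≈ -25607.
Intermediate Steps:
I(x, D) = 1 + x
X(M) = (1 + 2*M)/(-189 + M) (X(M) = (M + (1 + M))/(M - 189) = (1 + 2*M)/(-189 + M))
X(-215) - E = (1 + 2*(-215))/(-189 - 215) - 1*25608 = (1 - 430)/(-404) - 25608 = -1/404*(-429) - 25608 = 429/404 - 25608 = -10345203/404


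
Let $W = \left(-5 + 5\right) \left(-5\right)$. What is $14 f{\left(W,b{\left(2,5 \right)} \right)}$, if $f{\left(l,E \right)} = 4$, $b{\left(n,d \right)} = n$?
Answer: $56$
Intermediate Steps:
$W = 0$ ($W = 0 \left(-5\right) = 0$)
$14 f{\left(W,b{\left(2,5 \right)} \right)} = 14 \cdot 4 = 56$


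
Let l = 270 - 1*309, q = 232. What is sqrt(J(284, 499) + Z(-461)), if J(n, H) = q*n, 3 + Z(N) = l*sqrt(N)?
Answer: sqrt(65885 - 39*I*sqrt(461)) ≈ 256.69 - 1.631*I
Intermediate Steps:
l = -39 (l = 270 - 309 = -39)
Z(N) = -3 - 39*sqrt(N)
J(n, H) = 232*n
sqrt(J(284, 499) + Z(-461)) = sqrt(232*284 + (-3 - 39*I*sqrt(461))) = sqrt(65888 + (-3 - 39*I*sqrt(461))) = sqrt(65885 - 39*I*sqrt(461))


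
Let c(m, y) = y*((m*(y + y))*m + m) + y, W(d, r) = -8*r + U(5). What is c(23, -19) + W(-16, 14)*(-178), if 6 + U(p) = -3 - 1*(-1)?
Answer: 402842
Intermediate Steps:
U(p) = -8 (U(p) = -6 + (-3 - 1*(-1)) = -6 + (-3 + 1) = -6 - 2 = -8)
W(d, r) = -8 - 8*r (W(d, r) = -8*r - 8 = -8 - 8*r)
c(m, y) = y + y*(m + 2*y*m**2) (c(m, y) = y*((m*(2*y))*m + m) + y = y*((2*m*y)*m + m) + y = y*(2*y*m**2 + m) + y = y*(m + 2*y*m**2) + y = y + y*(m + 2*y*m**2))
c(23, -19) + W(-16, 14)*(-178) = -19*(1 + 23 + 2*(-19)*23**2) + (-8 - 8*14)*(-178) = -19*(1 + 23 + 2*(-19)*529) + (-8 - 112)*(-178) = -19*(1 + 23 - 20102) - 120*(-178) = -19*(-20078) + 21360 = 381482 + 21360 = 402842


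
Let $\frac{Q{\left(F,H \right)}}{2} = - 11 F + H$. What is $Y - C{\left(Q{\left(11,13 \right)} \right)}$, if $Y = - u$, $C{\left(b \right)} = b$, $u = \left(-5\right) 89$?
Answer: $661$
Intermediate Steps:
$Q{\left(F,H \right)} = - 22 F + 2 H$ ($Q{\left(F,H \right)} = 2 \left(- 11 F + H\right) = 2 \left(H - 11 F\right) = - 22 F + 2 H$)
$u = -445$
$Y = 445$ ($Y = \left(-1\right) \left(-445\right) = 445$)
$Y - C{\left(Q{\left(11,13 \right)} \right)} = 445 - \left(\left(-22\right) 11 + 2 \cdot 13\right) = 445 - \left(-242 + 26\right) = 445 - -216 = 445 + 216 = 661$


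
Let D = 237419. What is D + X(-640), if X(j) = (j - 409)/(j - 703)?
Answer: 318854766/1343 ≈ 2.3742e+5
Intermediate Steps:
X(j) = (-409 + j)/(-703 + j)
D + X(-640) = 237419 + (-409 - 640)/(-703 - 640) = 237419 - 1049/(-1343) = 237419 - 1/1343*(-1049) = 237419 + 1049/1343 = 318854766/1343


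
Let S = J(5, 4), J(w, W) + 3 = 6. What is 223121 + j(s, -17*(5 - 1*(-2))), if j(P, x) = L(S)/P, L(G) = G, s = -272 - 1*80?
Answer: 78538589/352 ≈ 2.2312e+5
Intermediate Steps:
J(w, W) = 3 (J(w, W) = -3 + 6 = 3)
s = -352 (s = -272 - 80 = -352)
S = 3
j(P, x) = 3/P
223121 + j(s, -17*(5 - 1*(-2))) = 223121 + 3/(-352) = 223121 + 3*(-1/352) = 223121 - 3/352 = 78538589/352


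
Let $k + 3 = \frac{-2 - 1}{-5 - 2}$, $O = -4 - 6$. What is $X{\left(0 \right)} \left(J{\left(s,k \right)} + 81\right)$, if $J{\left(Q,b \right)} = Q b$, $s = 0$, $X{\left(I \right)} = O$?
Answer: $-810$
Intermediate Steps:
$O = -10$ ($O = -4 - 6 = -10$)
$X{\left(I \right)} = -10$
$k = - \frac{18}{7}$ ($k = -3 + \frac{-2 - 1}{-5 - 2} = -3 - \frac{3}{-7} = -3 - - \frac{3}{7} = -3 + \frac{3}{7} = - \frac{18}{7} \approx -2.5714$)
$X{\left(0 \right)} \left(J{\left(s,k \right)} + 81\right) = - 10 \left(0 \left(- \frac{18}{7}\right) + 81\right) = - 10 \left(0 + 81\right) = \left(-10\right) 81 = -810$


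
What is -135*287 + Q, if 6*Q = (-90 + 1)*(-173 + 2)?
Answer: -72417/2 ≈ -36209.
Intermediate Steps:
Q = 5073/2 (Q = ((-90 + 1)*(-173 + 2))/6 = (-89*(-171))/6 = (⅙)*15219 = 5073/2 ≈ 2536.5)
-135*287 + Q = -135*287 + 5073/2 = -38745 + 5073/2 = -72417/2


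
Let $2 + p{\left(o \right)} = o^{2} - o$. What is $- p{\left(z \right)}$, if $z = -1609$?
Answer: $-2590488$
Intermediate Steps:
$p{\left(o \right)} = -2 + o^{2} - o$ ($p{\left(o \right)} = -2 + \left(o^{2} - o\right) = -2 + o^{2} - o$)
$- p{\left(z \right)} = - (-2 + \left(-1609\right)^{2} - -1609) = - (-2 + 2588881 + 1609) = \left(-1\right) 2590488 = -2590488$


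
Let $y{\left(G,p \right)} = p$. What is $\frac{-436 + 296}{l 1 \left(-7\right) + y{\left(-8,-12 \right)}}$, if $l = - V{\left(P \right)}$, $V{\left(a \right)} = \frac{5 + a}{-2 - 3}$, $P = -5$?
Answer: $\frac{35}{3} \approx 11.667$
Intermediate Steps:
$V{\left(a \right)} = -1 - \frac{a}{5}$ ($V{\left(a \right)} = \frac{5 + a}{-5} = \left(5 + a\right) \left(- \frac{1}{5}\right) = -1 - \frac{a}{5}$)
$l = 0$ ($l = - (-1 - -1) = - (-1 + 1) = \left(-1\right) 0 = 0$)
$\frac{-436 + 296}{l 1 \left(-7\right) + y{\left(-8,-12 \right)}} = \frac{-436 + 296}{0 \cdot 1 \left(-7\right) - 12} = - \frac{140}{0 \left(-7\right) - 12} = - \frac{140}{0 - 12} = - \frac{140}{-12} = \left(-140\right) \left(- \frac{1}{12}\right) = \frac{35}{3}$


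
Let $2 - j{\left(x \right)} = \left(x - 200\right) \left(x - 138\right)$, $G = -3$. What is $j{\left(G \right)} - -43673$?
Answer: $15052$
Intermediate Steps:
$j{\left(x \right)} = 2 - \left(-200 + x\right) \left(-138 + x\right)$ ($j{\left(x \right)} = 2 - \left(x - 200\right) \left(x - 138\right) = 2 - \left(-200 + x\right) \left(-138 + x\right)$)
$j{\left(G \right)} - -43673 = \left(-27598 - \left(-3\right)^{2} + 338 \left(-3\right)\right) - -43673 = \left(-27598 - 9 - 1014\right) + 43673 = -28621 + 43673 = 15052$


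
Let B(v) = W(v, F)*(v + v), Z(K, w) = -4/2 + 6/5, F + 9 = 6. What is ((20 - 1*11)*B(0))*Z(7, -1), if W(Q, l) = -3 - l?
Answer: 0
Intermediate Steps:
F = -3 (F = -9 + 6 = -3)
Z(K, w) = -⅘ (Z(K, w) = -4*½ + 6*(⅕) = -2 + 6/5 = -⅘)
B(v) = 0 (B(v) = (-3 - 1*(-3))*(v + v) = (-3 + 3)*(2*v) = 0*(2*v) = 0)
((20 - 1*11)*B(0))*Z(7, -1) = ((20 - 1*11)*0)*(-⅘) = ((20 - 11)*0)*(-⅘) = (9*0)*(-⅘) = 0*(-⅘) = 0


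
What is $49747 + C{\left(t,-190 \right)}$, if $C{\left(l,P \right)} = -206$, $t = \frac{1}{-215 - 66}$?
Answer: $49541$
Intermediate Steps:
$t = - \frac{1}{281}$ ($t = \frac{1}{-281} = - \frac{1}{281} \approx -0.0035587$)
$49747 + C{\left(t,-190 \right)} = 49747 - 206 = 49541$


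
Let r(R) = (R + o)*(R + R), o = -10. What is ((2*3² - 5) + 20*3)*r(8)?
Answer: -2336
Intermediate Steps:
r(R) = 2*R*(-10 + R) (r(R) = (R - 10)*(R + R) = (-10 + R)*(2*R) = 2*R*(-10 + R))
((2*3² - 5) + 20*3)*r(8) = ((2*3² - 5) + 20*3)*(2*8*(-10 + 8)) = ((2*9 - 5) + 60)*(2*8*(-2)) = ((18 - 5) + 60)*(-32) = (13 + 60)*(-32) = 73*(-32) = -2336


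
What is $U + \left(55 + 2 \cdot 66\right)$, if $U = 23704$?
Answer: $23891$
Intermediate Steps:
$U + \left(55 + 2 \cdot 66\right) = 23704 + \left(55 + 2 \cdot 66\right) = 23704 + \left(55 + 132\right) = 23704 + 187 = 23891$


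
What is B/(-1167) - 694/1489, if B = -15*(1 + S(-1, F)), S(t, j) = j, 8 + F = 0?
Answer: -322081/579221 ≈ -0.55606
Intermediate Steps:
F = -8 (F = -8 + 0 = -8)
B = 105 (B = -15*(1 - 8) = -15*(-7) = 105)
B/(-1167) - 694/1489 = 105/(-1167) - 694/1489 = 105*(-1/1167) - 694*1/1489 = -35/389 - 694/1489 = -322081/579221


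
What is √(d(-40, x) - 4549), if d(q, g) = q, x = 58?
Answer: I*√4589 ≈ 67.742*I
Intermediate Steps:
√(d(-40, x) - 4549) = √(-40 - 4549) = √(-4589) = I*√4589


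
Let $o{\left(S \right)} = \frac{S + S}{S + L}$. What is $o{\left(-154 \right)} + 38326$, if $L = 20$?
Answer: $\frac{2567996}{67} \approx 38328.0$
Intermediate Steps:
$o{\left(S \right)} = \frac{2 S}{20 + S}$ ($o{\left(S \right)} = \frac{S + S}{S + 20} = \frac{2 S}{20 + S}$)
$o{\left(-154 \right)} + 38326 = 2 \left(-154\right) \frac{1}{20 - 154} + 38326 = 2 \left(-154\right) \frac{1}{-134} + 38326 = 2 \left(-154\right) \left(- \frac{1}{134}\right) + 38326 = \frac{154}{67} + 38326 = \frac{2567996}{67}$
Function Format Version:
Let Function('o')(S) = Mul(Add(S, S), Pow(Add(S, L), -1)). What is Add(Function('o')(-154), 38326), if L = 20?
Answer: Rational(2567996, 67) ≈ 38328.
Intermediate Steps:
Function('o')(S) = Mul(2, S, Pow(Add(20, S), -1)) (Function('o')(S) = Mul(Add(S, S), Pow(Add(S, 20), -1)) = Mul(Mul(2, S), Pow(Add(20, S), -1)) = Mul(2, S, Pow(Add(20, S), -1)))
Add(Function('o')(-154), 38326) = Add(Mul(2, -154, Pow(Add(20, -154), -1)), 38326) = Add(Mul(2, -154, Pow(-134, -1)), 38326) = Add(Mul(2, -154, Rational(-1, 134)), 38326) = Add(Rational(154, 67), 38326) = Rational(2567996, 67)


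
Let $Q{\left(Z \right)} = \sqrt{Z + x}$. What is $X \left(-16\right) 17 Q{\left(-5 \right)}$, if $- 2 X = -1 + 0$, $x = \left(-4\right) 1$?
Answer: $- 408 i \approx - 408.0 i$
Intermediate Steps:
$x = -4$
$X = \frac{1}{2}$ ($X = - \frac{-1 + 0}{2} = \left(- \frac{1}{2}\right) \left(-1\right) = \frac{1}{2} \approx 0.5$)
$Q{\left(Z \right)} = \sqrt{-4 + Z}$ ($Q{\left(Z \right)} = \sqrt{Z - 4} = \sqrt{-4 + Z}$)
$X \left(-16\right) 17 Q{\left(-5 \right)} = \frac{1}{2} \left(-16\right) 17 \sqrt{-4 - 5} = \left(-8\right) 17 \sqrt{-9} = - 136 \cdot 3 i = - 408 i$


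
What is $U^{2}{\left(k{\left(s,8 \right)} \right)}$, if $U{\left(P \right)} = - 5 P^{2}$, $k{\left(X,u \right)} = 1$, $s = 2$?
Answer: $25$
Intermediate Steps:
$U^{2}{\left(k{\left(s,8 \right)} \right)} = \left(- 5 \cdot 1^{2}\right)^{2} = \left(\left(-5\right) 1\right)^{2} = \left(-5\right)^{2} = 25$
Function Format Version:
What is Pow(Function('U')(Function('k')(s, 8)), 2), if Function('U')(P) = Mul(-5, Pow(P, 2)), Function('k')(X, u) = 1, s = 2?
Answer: 25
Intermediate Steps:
Pow(Function('U')(Function('k')(s, 8)), 2) = Pow(Mul(-5, Pow(1, 2)), 2) = Pow(Mul(-5, 1), 2) = Pow(-5, 2) = 25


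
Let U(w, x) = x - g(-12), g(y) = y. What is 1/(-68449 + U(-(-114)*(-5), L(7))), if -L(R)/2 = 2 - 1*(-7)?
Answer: -1/68455 ≈ -1.4608e-5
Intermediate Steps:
L(R) = -18 (L(R) = -2*(2 - 1*(-7)) = -2*(2 + 7) = -2*9 = -18)
U(w, x) = 12 + x (U(w, x) = x - 1*(-12) = x + 12 = 12 + x)
1/(-68449 + U(-(-114)*(-5), L(7))) = 1/(-68449 + (12 - 18)) = 1/(-68449 - 6) = 1/(-68455) = -1/68455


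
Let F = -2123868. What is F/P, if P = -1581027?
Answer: 707956/527009 ≈ 1.3433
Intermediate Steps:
F/P = -2123868/(-1581027) = -2123868*(-1/1581027) = 707956/527009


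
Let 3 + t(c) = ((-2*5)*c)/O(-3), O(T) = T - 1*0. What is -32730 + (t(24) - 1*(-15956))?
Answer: -16697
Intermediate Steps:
O(T) = T (O(T) = T + 0 = T)
t(c) = -3 + 10*c/3 (t(c) = -3 + ((-2*5)*c)/(-3) = -3 - 10*c*(-⅓) = -3 + 10*c/3)
-32730 + (t(24) - 1*(-15956)) = -32730 + ((-3 + (10/3)*24) - 1*(-15956)) = -32730 + ((-3 + 80) + 15956) = -32730 + (77 + 15956) = -32730 + 16033 = -16697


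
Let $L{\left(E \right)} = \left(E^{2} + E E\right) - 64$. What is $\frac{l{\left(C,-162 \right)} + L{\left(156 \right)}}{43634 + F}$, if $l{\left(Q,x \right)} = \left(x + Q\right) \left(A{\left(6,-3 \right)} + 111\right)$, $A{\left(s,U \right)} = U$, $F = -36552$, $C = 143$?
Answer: $\frac{23278}{3541} \approx 6.5739$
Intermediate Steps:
$L{\left(E \right)} = -64 + 2 E^{2}$ ($L{\left(E \right)} = \left(E^{2} + E^{2}\right) - 64 = 2 E^{2} - 64 = -64 + 2 E^{2}$)
$l{\left(Q,x \right)} = 108 Q + 108 x$ ($l{\left(Q,x \right)} = \left(x + Q\right) \left(-3 + 111\right) = \left(Q + x\right) 108 = 108 Q + 108 x$)
$\frac{l{\left(C,-162 \right)} + L{\left(156 \right)}}{43634 + F} = \frac{\left(108 \cdot 143 + 108 \left(-162\right)\right) - \left(64 - 2 \cdot 156^{2}\right)}{43634 - 36552} = \frac{\left(15444 - 17496\right) + \left(-64 + 2 \cdot 24336\right)}{7082} = \left(-2052 + \left(-64 + 48672\right)\right) \frac{1}{7082} = \left(-2052 + 48608\right) \frac{1}{7082} = 46556 \cdot \frac{1}{7082} = \frac{23278}{3541}$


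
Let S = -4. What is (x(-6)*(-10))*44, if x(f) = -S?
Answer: -1760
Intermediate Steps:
x(f) = 4 (x(f) = -1*(-4) = 4)
(x(-6)*(-10))*44 = (4*(-10))*44 = -40*44 = -1760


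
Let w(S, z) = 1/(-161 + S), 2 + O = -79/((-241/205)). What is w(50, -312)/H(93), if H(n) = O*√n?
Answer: -241*√93/162205299 ≈ -1.4328e-5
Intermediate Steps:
O = 15713/241 (O = -2 - 79/((-241/205)) = -2 - 79/((-241*1/205)) = -2 - 79/(-241/205) = -2 - 79*(-205/241) = -2 + 16195/241 = 15713/241 ≈ 65.199)
H(n) = 15713*√n/241
w(50, -312)/H(93) = 1/((-161 + 50)*((15713*√93/241))) = (241*√93/1461309)/(-111) = -241*√93/162205299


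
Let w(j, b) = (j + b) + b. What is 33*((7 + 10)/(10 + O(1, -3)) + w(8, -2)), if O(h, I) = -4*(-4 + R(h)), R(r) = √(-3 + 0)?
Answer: 55077/362 + 561*I*√3/181 ≈ 152.15 + 5.3684*I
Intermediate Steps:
R(r) = I*√3 (R(r) = √(-3) = I*√3)
O(h, I) = 16 - 4*I*√3 (O(h, I) = -4*(-4 + I*√3) = 16 - 4*I*√3)
w(j, b) = j + 2*b (w(j, b) = (b + j) + b = j + 2*b)
33*((7 + 10)/(10 + O(1, -3)) + w(8, -2)) = 33*((7 + 10)/(10 + (16 - 4*I*√3)) + (8 + 2*(-2))) = 33*(17/(26 - 4*I*√3) + (8 - 4)) = 33*(17/(26 - 4*I*√3) + 4) = 33*(4 + 17/(26 - 4*I*√3)) = 132 + 561/(26 - 4*I*√3)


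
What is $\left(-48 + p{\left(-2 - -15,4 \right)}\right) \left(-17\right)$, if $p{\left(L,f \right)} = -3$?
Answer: $867$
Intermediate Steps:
$\left(-48 + p{\left(-2 - -15,4 \right)}\right) \left(-17\right) = \left(-48 - 3\right) \left(-17\right) = \left(-51\right) \left(-17\right) = 867$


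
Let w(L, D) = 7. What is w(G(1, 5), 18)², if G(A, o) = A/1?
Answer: 49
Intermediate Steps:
G(A, o) = A (G(A, o) = A*1 = A)
w(G(1, 5), 18)² = 7² = 49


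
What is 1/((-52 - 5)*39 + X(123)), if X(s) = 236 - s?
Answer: -1/2110 ≈ -0.00047393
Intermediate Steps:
1/((-52 - 5)*39 + X(123)) = 1/((-52 - 5)*39 + (236 - 1*123)) = 1/(-57*39 + (236 - 123)) = 1/(-2223 + 113) = 1/(-2110) = -1/2110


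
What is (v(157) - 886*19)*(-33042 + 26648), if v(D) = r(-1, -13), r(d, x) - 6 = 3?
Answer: 107579050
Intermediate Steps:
r(d, x) = 9 (r(d, x) = 6 + 3 = 9)
v(D) = 9
(v(157) - 886*19)*(-33042 + 26648) = (9 - 886*19)*(-33042 + 26648) = (9 - 16834)*(-6394) = -16825*(-6394) = 107579050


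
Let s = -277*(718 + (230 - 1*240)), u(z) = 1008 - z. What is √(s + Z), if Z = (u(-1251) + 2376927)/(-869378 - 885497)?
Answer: I*√24158412609733770/350975 ≈ 442.85*I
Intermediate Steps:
Z = -2379186/1754875 (Z = ((1008 - 1*(-1251)) + 2376927)/(-869378 - 885497) = ((1008 + 1251) + 2376927)/(-1754875) = (2259 + 2376927)*(-1/1754875) = 2379186*(-1/1754875) = -2379186/1754875 ≈ -1.3558)
s = -196116 (s = -277*(718 + (230 - 240)) = -277*(718 - 10) = -277*708 = -196116)
√(s + Z) = √(-196116 - 2379186/1754875) = √(-344161444686/1754875) = I*√24158412609733770/350975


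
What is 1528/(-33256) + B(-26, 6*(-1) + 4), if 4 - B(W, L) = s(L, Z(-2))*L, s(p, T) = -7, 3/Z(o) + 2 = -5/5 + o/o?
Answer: -41761/4157 ≈ -10.046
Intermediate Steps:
Z(o) = -3/2 (Z(o) = 3/(-2 + (-5/5 + o/o)) = 3/(-2 + (-5*⅕ + 1)) = 3/(-2 + (-1 + 1)) = 3/(-2 + 0) = 3/(-2) = 3*(-½) = -3/2)
B(W, L) = 4 + 7*L (B(W, L) = 4 - (-7)*L = 4 + 7*L)
1528/(-33256) + B(-26, 6*(-1) + 4) = 1528/(-33256) + (4 + 7*(6*(-1) + 4)) = 1528*(-1/33256) + (4 + 7*(-6 + 4)) = -191/4157 + (4 + 7*(-2)) = -191/4157 + (4 - 14) = -191/4157 - 10 = -41761/4157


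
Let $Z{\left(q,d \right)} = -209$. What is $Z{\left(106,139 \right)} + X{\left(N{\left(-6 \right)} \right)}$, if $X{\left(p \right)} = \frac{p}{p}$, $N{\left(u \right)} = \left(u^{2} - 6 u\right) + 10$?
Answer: $-208$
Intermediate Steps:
$N{\left(u \right)} = 10 + u^{2} - 6 u$
$X{\left(p \right)} = 1$
$Z{\left(106,139 \right)} + X{\left(N{\left(-6 \right)} \right)} = -209 + 1 = -208$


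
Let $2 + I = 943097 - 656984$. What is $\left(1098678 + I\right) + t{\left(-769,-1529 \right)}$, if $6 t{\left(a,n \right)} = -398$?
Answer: $\frac{4154168}{3} \approx 1.3847 \cdot 10^{6}$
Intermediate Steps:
$t{\left(a,n \right)} = - \frac{199}{3}$ ($t{\left(a,n \right)} = \frac{1}{6} \left(-398\right) = - \frac{199}{3}$)
$I = 286111$ ($I = -2 + \left(943097 - 656984\right) = -2 + 286113 = 286111$)
$\left(1098678 + I\right) + t{\left(-769,-1529 \right)} = \left(1098678 + 286111\right) - \frac{199}{3} = 1384789 - \frac{199}{3} = \frac{4154168}{3}$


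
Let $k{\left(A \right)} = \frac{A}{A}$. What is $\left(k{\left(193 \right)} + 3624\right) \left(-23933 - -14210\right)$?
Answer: $-35245875$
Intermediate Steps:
$k{\left(A \right)} = 1$
$\left(k{\left(193 \right)} + 3624\right) \left(-23933 - -14210\right) = \left(1 + 3624\right) \left(-23933 - -14210\right) = 3625 \left(-23933 + 14210\right) = 3625 \left(-9723\right) = -35245875$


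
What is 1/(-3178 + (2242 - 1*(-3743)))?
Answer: 1/2807 ≈ 0.00035625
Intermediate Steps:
1/(-3178 + (2242 - 1*(-3743))) = 1/(-3178 + (2242 + 3743)) = 1/(-3178 + 5985) = 1/2807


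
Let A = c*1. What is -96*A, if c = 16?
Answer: -1536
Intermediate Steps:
A = 16 (A = 16*1 = 16)
-96*A = -96*16 = -1536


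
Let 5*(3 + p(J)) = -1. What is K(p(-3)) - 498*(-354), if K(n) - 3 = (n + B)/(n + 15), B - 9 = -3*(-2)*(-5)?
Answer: 10401284/59 ≈ 1.7629e+5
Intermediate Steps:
p(J) = -16/5 (p(J) = -3 + (⅕)*(-1) = -3 - ⅕ = -16/5)
B = -21 (B = 9 - 3*(-2)*(-5) = 9 + 6*(-5) = 9 - 30 = -21)
K(n) = 3 + (-21 + n)/(15 + n) (K(n) = 3 + (n - 21)/(n + 15) = 3 + (-21 + n)/(15 + n))
K(p(-3)) - 498*(-354) = 4*(6 - 16/5)/(15 - 16/5) - 498*(-354) = 4*(14/5)/(59/5) + 176292 = 4*(5/59)*(14/5) + 176292 = 56/59 + 176292 = 10401284/59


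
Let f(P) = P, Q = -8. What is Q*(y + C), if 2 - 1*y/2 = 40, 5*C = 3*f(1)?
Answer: 3016/5 ≈ 603.20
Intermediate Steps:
C = ⅗ (C = (3*1)/5 = (⅕)*3 = ⅗ ≈ 0.60000)
y = -76 (y = 4 - 2*40 = 4 - 80 = -76)
Q*(y + C) = -8*(-76 + ⅗) = -8*(-377/5) = 3016/5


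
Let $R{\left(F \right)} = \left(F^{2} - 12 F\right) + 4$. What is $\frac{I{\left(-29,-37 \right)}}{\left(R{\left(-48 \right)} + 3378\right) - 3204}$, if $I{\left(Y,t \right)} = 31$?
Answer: $\frac{31}{3058} \approx 0.010137$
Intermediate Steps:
$R{\left(F \right)} = 4 + F^{2} - 12 F$
$\frac{I{\left(-29,-37 \right)}}{\left(R{\left(-48 \right)} + 3378\right) - 3204} = \frac{31}{\left(\left(4 + \left(-48\right)^{2} - -576\right) + 3378\right) - 3204} = \frac{31}{\left(\left(4 + 2304 + 576\right) + 3378\right) - 3204} = \frac{31}{\left(2884 + 3378\right) - 3204} = \frac{31}{6262 - 3204} = \frac{31}{3058}$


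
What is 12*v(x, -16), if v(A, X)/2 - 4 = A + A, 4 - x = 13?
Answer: -336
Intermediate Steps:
x = -9 (x = 4 - 1*13 = 4 - 13 = -9)
v(A, X) = 8 + 4*A (v(A, X) = 8 + 2*(A + A) = 8 + 2*(2*A) = 8 + 4*A)
12*v(x, -16) = 12*(8 + 4*(-9)) = 12*(8 - 36) = 12*(-28) = -336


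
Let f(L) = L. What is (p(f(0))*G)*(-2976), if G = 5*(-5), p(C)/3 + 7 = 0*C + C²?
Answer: -1562400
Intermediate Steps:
p(C) = -21 + 3*C² (p(C) = -21 + 3*(0*C + C²) = -21 + 3*(0 + C²) = -21 + 3*C²)
G = -25
(p(f(0))*G)*(-2976) = ((-21 + 3*0²)*(-25))*(-2976) = ((-21 + 3*0)*(-25))*(-2976) = ((-21 + 0)*(-25))*(-2976) = -21*(-25)*(-2976) = 525*(-2976) = -1562400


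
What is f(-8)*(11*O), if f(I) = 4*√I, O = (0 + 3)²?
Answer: 792*I*√2 ≈ 1120.1*I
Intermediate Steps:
O = 9 (O = 3² = 9)
f(-8)*(11*O) = (4*√(-8))*(11*9) = (4*(2*I*√2))*99 = (8*I*√2)*99 = 792*I*√2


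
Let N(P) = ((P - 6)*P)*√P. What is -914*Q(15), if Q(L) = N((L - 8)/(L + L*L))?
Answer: 4584167*√105/1728000 ≈ 27.184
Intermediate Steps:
N(P) = P^(3/2)*(-6 + P) (N(P) = ((-6 + P)*P)*√P = (P*(-6 + P))*√P = P^(3/2)*(-6 + P))
Q(L) = ((-8 + L)/(L + L²))^(3/2)*(-6 + (-8 + L)/(L + L²)) (Q(L) = ((L - 8)/(L + L*L))^(3/2)*(-6 + (L - 8)/(L + L*L)) = ((-8 + L)/(L + L²))^(3/2)*(-6 + (-8 + L)/(L + L²)))
-914*Q(15) = -914*((-8 + 15)/(15*(1 + 15)))^(3/2)*(-8 + 15 - 6*15*(1 + 15))/(15*(1 + 15)) = -914*((1/15)*7/16)^(3/2)*(-8 + 15 - 6*15*16)/(15*16) = -914*((1/15)*(1/16)*7)^(3/2)*(-8 + 15 - 1440)/(15*16) = -914*(7/240)^(3/2)*(-1433)/(15*16) = -914*7*√105/14400*(-1433)/(15*16) = -(-4584167)*√105/1728000 = 4584167*√105/1728000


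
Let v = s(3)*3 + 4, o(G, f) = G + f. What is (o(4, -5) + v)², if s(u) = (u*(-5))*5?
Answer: 49284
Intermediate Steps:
s(u) = -25*u (s(u) = -5*u*5 = -25*u)
v = -221 (v = -25*3*3 + 4 = -75*3 + 4 = -225 + 4 = -221)
(o(4, -5) + v)² = ((4 - 5) - 221)² = (-1 - 221)² = (-222)² = 49284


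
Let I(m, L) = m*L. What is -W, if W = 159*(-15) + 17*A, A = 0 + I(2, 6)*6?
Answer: 1161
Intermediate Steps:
I(m, L) = L*m
A = 72 (A = 0 + (6*2)*6 = 0 + 12*6 = 0 + 72 = 72)
W = -1161 (W = 159*(-15) + 17*72 = -2385 + 1224 = -1161)
-W = -1*(-1161) = 1161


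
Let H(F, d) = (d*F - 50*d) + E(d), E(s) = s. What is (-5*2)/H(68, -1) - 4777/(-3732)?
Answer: 128083/70908 ≈ 1.8063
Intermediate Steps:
H(F, d) = -49*d + F*d (H(F, d) = (d*F - 50*d) + d = (F*d - 50*d) + d = (-50*d + F*d) + d = -49*d + F*d)
(-5*2)/H(68, -1) - 4777/(-3732) = (-5*2)/((-(-49 + 68))) - 4777/(-3732) = (-1*10)/((-1*19)) - 4777*(-1/3732) = -10/(-19) + 4777/3732 = -10*(-1/19) + 4777/3732 = 10/19 + 4777/3732 = 128083/70908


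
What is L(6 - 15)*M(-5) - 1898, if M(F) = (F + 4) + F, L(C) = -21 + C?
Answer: -1718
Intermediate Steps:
M(F) = 4 + 2*F (M(F) = (4 + F) + F = 4 + 2*F)
L(6 - 15)*M(-5) - 1898 = (-21 + (6 - 15))*(4 + 2*(-5)) - 1898 = (-21 - 9)*(4 - 10) - 1898 = -30*(-6) - 1898 = 180 - 1898 = -1718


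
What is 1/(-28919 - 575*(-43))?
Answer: -1/4194 ≈ -0.00023844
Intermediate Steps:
1/(-28919 - 575*(-43)) = 1/(-28919 + 24725) = 1/(-4194) = -1/4194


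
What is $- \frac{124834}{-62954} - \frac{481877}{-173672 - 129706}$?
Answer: $\frac{34103986955}{9549429306} \approx 3.5713$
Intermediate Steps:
$- \frac{124834}{-62954} - \frac{481877}{-173672 - 129706} = \left(-124834\right) \left(- \frac{1}{62954}\right) - \frac{481877}{-303378} = \frac{62417}{31477} - - \frac{481877}{303378} = \frac{62417}{31477} + \frac{481877}{303378} = \frac{34103986955}{9549429306}$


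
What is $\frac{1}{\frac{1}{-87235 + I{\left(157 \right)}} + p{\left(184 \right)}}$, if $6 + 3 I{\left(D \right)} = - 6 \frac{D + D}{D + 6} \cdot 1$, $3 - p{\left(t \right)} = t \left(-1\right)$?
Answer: $\frac{14220259}{2659188270} \approx 0.0053476$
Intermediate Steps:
$p{\left(t \right)} = 3 + t$ ($p{\left(t \right)} = 3 - t \left(-1\right) = 3 - - t = 3 + t$)
$I{\left(D \right)} = -2 - \frac{4 D}{6 + D}$ ($I{\left(D \right)} = -2 + \frac{- 6 \frac{D + D}{D + 6} \cdot 1}{3} = -2 + \frac{- 6 \frac{2 D}{6 + D} 1}{3} = -2 + \frac{- \frac{12 D}{6 + D} 1}{3} = -2 + \frac{\left(-12\right) D \frac{1}{6 + D}}{3} = -2 - \frac{4 D}{6 + D}$)
$\frac{1}{\frac{1}{-87235 + I{\left(157 \right)}} + p{\left(184 \right)}} = \frac{1}{\frac{1}{-87235 + \frac{6 \left(-2 - 157\right)}{6 + 157}} + \left(3 + 184\right)} = \frac{1}{\frac{1}{-87235 + \frac{6 \left(-2 - 157\right)}{163}} + 187} = \frac{1}{\frac{1}{-87235 + 6 \cdot \frac{1}{163} \left(-159\right)} + 187} = \frac{1}{\frac{1}{-87235 - \frac{954}{163}} + 187} = \frac{1}{\frac{1}{- \frac{14220259}{163}} + 187} = \frac{1}{- \frac{163}{14220259} + 187} = \frac{1}{\frac{2659188270}{14220259}} = \frac{14220259}{2659188270}$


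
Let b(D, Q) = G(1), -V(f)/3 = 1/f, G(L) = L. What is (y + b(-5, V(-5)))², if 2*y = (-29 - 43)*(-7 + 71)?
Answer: 5303809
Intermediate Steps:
V(f) = -3/f
b(D, Q) = 1
y = -2304 (y = ((-29 - 43)*(-7 + 71))/2 = (-72*64)/2 = (½)*(-4608) = -2304)
(y + b(-5, V(-5)))² = (-2304 + 1)² = (-2303)² = 5303809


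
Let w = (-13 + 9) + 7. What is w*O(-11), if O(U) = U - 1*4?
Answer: -45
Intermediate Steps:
O(U) = -4 + U (O(U) = U - 4 = -4 + U)
w = 3 (w = -4 + 7 = 3)
w*O(-11) = 3*(-4 - 11) = 3*(-15) = -45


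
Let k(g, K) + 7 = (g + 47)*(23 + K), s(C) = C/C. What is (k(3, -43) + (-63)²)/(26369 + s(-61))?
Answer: 1481/13185 ≈ 0.11232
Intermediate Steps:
s(C) = 1
k(g, K) = -7 + (23 + K)*(47 + g) (k(g, K) = -7 + (g + 47)*(23 + K) = -7 + (47 + g)*(23 + K) = -7 + (23 + K)*(47 + g))
(k(3, -43) + (-63)²)/(26369 + s(-61)) = ((1074 + 23*3 + 47*(-43) - 43*3) + (-63)²)/(26369 + 1) = ((1074 + 69 - 2021 - 129) + 3969)/26370 = (-1007 + 3969)*(1/26370) = 2962*(1/26370) = 1481/13185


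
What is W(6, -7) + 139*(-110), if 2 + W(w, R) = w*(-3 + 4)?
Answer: -15286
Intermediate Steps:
W(w, R) = -2 + w (W(w, R) = -2 + w*(-3 + 4) = -2 + w*1 = -2 + w)
W(6, -7) + 139*(-110) = (-2 + 6) + 139*(-110) = 4 - 15290 = -15286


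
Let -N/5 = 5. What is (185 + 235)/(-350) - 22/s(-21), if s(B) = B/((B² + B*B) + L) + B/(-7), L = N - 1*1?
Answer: -109442/12735 ≈ -8.5938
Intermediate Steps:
N = -25 (N = -5*5 = -25)
L = -26 (L = -25 - 1*1 = -25 - 1 = -26)
s(B) = -B/7 + B/(-26 + 2*B²) (s(B) = B/((B² + B*B) - 26) + B/(-7) = B/((B² + B²) - 26) + B*(-⅐) = B/(2*B² - 26) - B/7 = B/(-26 + 2*B²) - B/7 = -B/7 + B/(-26 + 2*B²))
(185 + 235)/(-350) - 22/s(-21) = (185 + 235)/(-350) - 22*(-2*(-13 + (-21)²)/(3*(33 - 2*(-21)²))) = 420*(-1/350) - 22*(-2*(-13 + 441)/(3*(33 - 2*441))) = -6/5 - 22*(-856/(3*(33 - 882))) = -6/5 - 22/((1/14)*(-21)*(1/428)*(-849)) = -6/5 - 22/2547/856 = -6/5 - 22*856/2547 = -6/5 - 18832/2547 = -109442/12735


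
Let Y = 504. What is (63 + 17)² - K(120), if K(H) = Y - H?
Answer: 6016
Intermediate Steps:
K(H) = 504 - H
(63 + 17)² - K(120) = (63 + 17)² - (504 - 1*120) = 80² - (504 - 120) = 6400 - 1*384 = 6400 - 384 = 6016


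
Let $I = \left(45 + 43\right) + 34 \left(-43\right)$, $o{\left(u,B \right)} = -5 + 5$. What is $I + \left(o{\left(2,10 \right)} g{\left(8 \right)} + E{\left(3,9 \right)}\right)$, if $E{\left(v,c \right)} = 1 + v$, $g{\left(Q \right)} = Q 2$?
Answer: $-1370$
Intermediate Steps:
$g{\left(Q \right)} = 2 Q$
$o{\left(u,B \right)} = 0$
$I = -1374$ ($I = 88 - 1462 = -1374$)
$I + \left(o{\left(2,10 \right)} g{\left(8 \right)} + E{\left(3,9 \right)}\right) = -1374 + \left(0 \cdot 2 \cdot 8 + \left(1 + 3\right)\right) = -1374 + \left(0 \cdot 16 + 4\right) = -1374 + \left(0 + 4\right) = -1374 + 4 = -1370$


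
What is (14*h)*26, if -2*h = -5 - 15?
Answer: 3640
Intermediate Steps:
h = 10 (h = -(-5 - 15)/2 = -½*(-20) = 10)
(14*h)*26 = (14*10)*26 = 140*26 = 3640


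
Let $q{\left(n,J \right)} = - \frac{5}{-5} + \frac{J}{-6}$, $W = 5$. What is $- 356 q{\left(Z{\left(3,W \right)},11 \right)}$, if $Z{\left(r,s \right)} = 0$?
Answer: $\frac{890}{3} \approx 296.67$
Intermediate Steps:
$q{\left(n,J \right)} = 1 - \frac{J}{6}$ ($q{\left(n,J \right)} = \left(-5\right) \left(- \frac{1}{5}\right) + J \left(- \frac{1}{6}\right) = 1 - \frac{J}{6}$)
$- 356 q{\left(Z{\left(3,W \right)},11 \right)} = - 356 \left(1 - \frac{11}{6}\right) = \left(-356\right) \left(- \frac{5}{6}\right) = \frac{890}{3}$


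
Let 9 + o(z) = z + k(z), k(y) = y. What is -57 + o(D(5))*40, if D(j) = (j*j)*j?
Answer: 9583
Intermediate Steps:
D(j) = j³ (D(j) = j²*j = j³)
o(z) = -9 + 2*z (o(z) = -9 + (z + z) = -9 + 2*z)
-57 + o(D(5))*40 = -57 + (-9 + 2*5³)*40 = -57 + (-9 + 2*125)*40 = -57 + (-9 + 250)*40 = -57 + 241*40 = -57 + 9640 = 9583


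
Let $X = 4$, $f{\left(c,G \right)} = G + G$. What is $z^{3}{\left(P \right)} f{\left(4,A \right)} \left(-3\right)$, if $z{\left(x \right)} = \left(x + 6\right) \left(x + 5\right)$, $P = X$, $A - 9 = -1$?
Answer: $-34992000$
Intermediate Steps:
$A = 8$ ($A = 9 - 1 = 8$)
$f{\left(c,G \right)} = 2 G$
$P = 4$
$z{\left(x \right)} = \left(5 + x\right) \left(6 + x\right)$ ($z{\left(x \right)} = \left(6 + x\right) \left(5 + x\right) = \left(5 + x\right) \left(6 + x\right)$)
$z^{3}{\left(P \right)} f{\left(4,A \right)} \left(-3\right) = \left(30 + 4^{2} + 11 \cdot 4\right)^{3} \cdot 2 \cdot 8 \left(-3\right) = \left(30 + 16 + 44\right)^{3} \cdot 16 \left(-3\right) = 90^{3} \cdot 16 \left(-3\right) = 729000 \cdot 16 \left(-3\right) = 11664000 \left(-3\right) = -34992000$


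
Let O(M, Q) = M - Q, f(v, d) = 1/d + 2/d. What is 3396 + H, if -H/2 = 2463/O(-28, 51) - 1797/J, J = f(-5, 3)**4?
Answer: 557136/79 ≈ 7052.4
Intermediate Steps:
f(v, d) = 3/d (f(v, d) = 1/d + 2/d = 3/d)
J = 1 (J = (3/3)**4 = (3*(1/3))**4 = 1**4 = 1)
H = 288852/79 (H = -2*(2463/(-28 - 1*51) - 1797/1) = -2*(2463/(-28 - 51) - 1797*1) = -2*(2463/(-79) - 1797) = -2*(2463*(-1/79) - 1797) = -2*(-2463/79 - 1797) = -2*(-144426/79) = 288852/79 ≈ 3656.4)
3396 + H = 3396 + 288852/79 = 557136/79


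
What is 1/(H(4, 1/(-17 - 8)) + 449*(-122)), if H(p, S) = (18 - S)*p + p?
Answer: -25/1367546 ≈ -1.8281e-5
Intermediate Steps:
H(p, S) = p + p*(18 - S) (H(p, S) = p*(18 - S) + p = p + p*(18 - S))
1/(H(4, 1/(-17 - 8)) + 449*(-122)) = 1/(4*(19 - 1/(-17 - 8)) + 449*(-122)) = 1/(4*(19 - 1/(-25)) - 54778) = 1/(4*(19 - 1*(-1/25)) - 54778) = 1/(4*(19 + 1/25) - 54778) = 1/(4*(476/25) - 54778) = 1/(1904/25 - 54778) = 1/(-1367546/25) = -25/1367546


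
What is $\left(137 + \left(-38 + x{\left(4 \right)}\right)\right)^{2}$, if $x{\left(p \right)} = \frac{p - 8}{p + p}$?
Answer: $\frac{38809}{4} \approx 9702.3$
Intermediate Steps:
$x{\left(p \right)} = \frac{-8 + p}{2 p}$
$\left(137 + \left(-38 + x{\left(4 \right)}\right)\right)^{2} = \left(137 - \left(38 - \frac{-8 + 4}{2 \cdot 4}\right)\right)^{2} = \left(137 - \left(38 - - \frac{1}{2}\right)\right)^{2} = \left(137 - \frac{77}{2}\right)^{2} = \left(\frac{197}{2}\right)^{2} = \frac{38809}{4}$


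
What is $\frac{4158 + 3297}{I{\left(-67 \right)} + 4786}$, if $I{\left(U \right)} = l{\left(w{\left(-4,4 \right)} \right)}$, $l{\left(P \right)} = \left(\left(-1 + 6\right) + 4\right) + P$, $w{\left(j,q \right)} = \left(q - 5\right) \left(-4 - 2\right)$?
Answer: $\frac{7455}{4801} \approx 1.5528$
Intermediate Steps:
$w{\left(j,q \right)} = 30 - 6 q$ ($w{\left(j,q \right)} = \left(-5 + q\right) \left(-6\right) = 30 - 6 q$)
$l{\left(P \right)} = 9 + P$ ($l{\left(P \right)} = \left(5 + 4\right) + P = 9 + P$)
$I{\left(U \right)} = 15$ ($I{\left(U \right)} = 9 + \left(30 - 24\right) = 9 + 6 = 15$)
$\frac{4158 + 3297}{I{\left(-67 \right)} + 4786} = \frac{4158 + 3297}{15 + 4786} = \frac{7455}{4801}$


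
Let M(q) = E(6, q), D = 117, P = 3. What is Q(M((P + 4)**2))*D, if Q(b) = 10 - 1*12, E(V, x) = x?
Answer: -234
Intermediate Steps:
M(q) = q
Q(b) = -2 (Q(b) = 10 - 12 = -2)
Q(M((P + 4)**2))*D = -2*117 = -234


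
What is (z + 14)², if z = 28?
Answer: 1764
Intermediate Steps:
(z + 14)² = (28 + 14)² = 42² = 1764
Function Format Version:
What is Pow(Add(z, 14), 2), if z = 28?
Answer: 1764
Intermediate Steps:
Pow(Add(z, 14), 2) = Pow(Add(28, 14), 2) = Pow(42, 2) = 1764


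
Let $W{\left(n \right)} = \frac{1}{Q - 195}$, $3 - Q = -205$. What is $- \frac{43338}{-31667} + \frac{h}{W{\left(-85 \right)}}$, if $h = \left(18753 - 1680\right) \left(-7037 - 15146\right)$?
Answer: $- \frac{155912305576551}{31667} \approx -4.9235 \cdot 10^{9}$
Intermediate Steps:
$Q = 208$ ($Q = 3 - -205 = 3 + 205 = 208$)
$W{\left(n \right)} = \frac{1}{13}$ ($W{\left(n \right)} = \frac{1}{208 - 195} = \frac{1}{13}$)
$h = -378730359$ ($h = 17073 \left(-22183\right) = -378730359$)
$- \frac{43338}{-31667} + \frac{h}{W{\left(-85 \right)}} = - \frac{43338}{-31667} - 378730359 \frac{1}{\frac{1}{13}} = \left(-43338\right) \left(- \frac{1}{31667}\right) - 4923494667 = \frac{43338}{31667} - 4923494667 = - \frac{155912305576551}{31667}$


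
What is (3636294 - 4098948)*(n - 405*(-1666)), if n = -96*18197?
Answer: 496049291028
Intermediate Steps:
n = -1746912
(3636294 - 4098948)*(n - 405*(-1666)) = (3636294 - 4098948)*(-1746912 - 405*(-1666)) = -462654*(-1746912 + 674730) = -462654*(-1072182) = 496049291028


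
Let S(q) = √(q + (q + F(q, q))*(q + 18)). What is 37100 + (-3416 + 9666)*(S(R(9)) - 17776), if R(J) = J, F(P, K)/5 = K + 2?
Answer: -111062900 + 18750*√193 ≈ -1.1080e+8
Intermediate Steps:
F(P, K) = 10 + 5*K (F(P, K) = 5*(K + 2) = 5*(2 + K) = 10 + 5*K)
S(q) = √(q + (10 + 6*q)*(18 + q)) (S(q) = √(q + (q + (10 + 5*q))*(q + 18)) = √(q + (10 + 6*q)*(18 + q)))
37100 + (-3416 + 9666)*(S(R(9)) - 17776) = 37100 + (-3416 + 9666)*(√(180 + 6*9² + 119*9) - 17776) = 37100 + 6250*(√(180 + 6*81 + 1071) - 17776) = 37100 + 6250*(√(180 + 486 + 1071) - 17776) = 37100 + 6250*(√1737 - 17776) = 37100 + 6250*(3*√193 - 17776) = 37100 + 6250*(-17776 + 3*√193) = 37100 + (-111100000 + 18750*√193) = -111062900 + 18750*√193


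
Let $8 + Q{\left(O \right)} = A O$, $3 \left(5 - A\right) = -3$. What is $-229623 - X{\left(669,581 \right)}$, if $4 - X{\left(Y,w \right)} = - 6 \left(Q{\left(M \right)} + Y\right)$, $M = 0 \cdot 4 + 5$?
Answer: $-233773$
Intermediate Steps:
$A = 6$ ($A = 5 - -1 = 5 + 1 = 6$)
$M = 5$ ($M = 0 + 5 = 5$)
$Q{\left(O \right)} = -8 + 6 O$
$X{\left(Y,w \right)} = 136 + 6 Y$ ($X{\left(Y,w \right)} = 4 - - 6 \left(\left(-8 + 6 \cdot 5\right) + Y\right) = 4 - - 6 \left(\left(-8 + 30\right) + Y\right) = 4 - - 6 \left(22 + Y\right) = 4 - \left(-132 - 6 Y\right) = 4 + \left(132 + 6 Y\right) = 136 + 6 Y$)
$-229623 - X{\left(669,581 \right)} = -229623 - \left(136 + 6 \cdot 669\right) = -229623 - \left(136 + 4014\right) = -229623 - 4150 = -233773$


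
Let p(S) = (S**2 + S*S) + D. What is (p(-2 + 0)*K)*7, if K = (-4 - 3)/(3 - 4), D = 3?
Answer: 539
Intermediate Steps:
p(S) = 3 + 2*S**2 (p(S) = (S**2 + S*S) + 3 = (S**2 + S**2) + 3 = 2*S**2 + 3 = 3 + 2*S**2)
K = 7 (K = -7/(-1) = -1*(-7) = 7)
(p(-2 + 0)*K)*7 = ((3 + 2*(-2 + 0)**2)*7)*7 = ((3 + 2*(-2)**2)*7)*7 = ((3 + 2*4)*7)*7 = ((3 + 8)*7)*7 = (11*7)*7 = 77*7 = 539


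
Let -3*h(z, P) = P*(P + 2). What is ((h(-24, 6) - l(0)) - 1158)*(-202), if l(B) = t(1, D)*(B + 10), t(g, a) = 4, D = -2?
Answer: 245228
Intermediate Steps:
h(z, P) = -P*(2 + P)/3 (h(z, P) = -P*(P + 2)/3 = -P*(2 + P)/3)
l(B) = 40 + 4*B (l(B) = 4*(B + 10) = 4*(10 + B) = 40 + 4*B)
((h(-24, 6) - l(0)) - 1158)*(-202) = ((-1/3*6*(2 + 6) - (40 + 4*0)) - 1158)*(-202) = ((-1/3*6*8 - (40 + 0)) - 1158)*(-202) = ((-16 - 1*40) - 1158)*(-202) = ((-16 - 40) - 1158)*(-202) = (-56 - 1158)*(-202) = -1214*(-202) = 245228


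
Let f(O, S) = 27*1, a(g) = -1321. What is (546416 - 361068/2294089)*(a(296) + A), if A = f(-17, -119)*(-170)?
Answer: -322156329506692/99743 ≈ -3.2299e+9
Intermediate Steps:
f(O, S) = 27
A = -4590 (A = 27*(-170) = -4590)
(546416 - 361068/2294089)*(a(296) + A) = (546416 - 361068/2294089)*(-1321 - 4590) = (546416 - 361068*1/2294089)*(-5911) = (546416 - 361068/2294089)*(-5911) = (1253526573956/2294089)*(-5911) = -322156329506692/99743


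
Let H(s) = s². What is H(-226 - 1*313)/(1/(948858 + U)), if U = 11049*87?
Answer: 554930263041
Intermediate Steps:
U = 961263
H(-226 - 1*313)/(1/(948858 + U)) = (-226 - 1*313)²/(1/(948858 + 961263)) = (-226 - 313)²/(1/1910121) = (-539)²/(1/1910121) = 290521*1910121 = 554930263041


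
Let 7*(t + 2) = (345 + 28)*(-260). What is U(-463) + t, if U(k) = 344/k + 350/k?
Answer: -44913080/3241 ≈ -13858.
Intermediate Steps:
t = -96994/7 (t = -2 + ((345 + 28)*(-260))/7 = -2 + (373*(-260))/7 = -2 + (1/7)*(-96980) = -2 - 96980/7 = -96994/7 ≈ -13856.)
U(k) = 694/k
U(-463) + t = 694/(-463) - 96994/7 = 694*(-1/463) - 96994/7 = -694/463 - 96994/7 = -44913080/3241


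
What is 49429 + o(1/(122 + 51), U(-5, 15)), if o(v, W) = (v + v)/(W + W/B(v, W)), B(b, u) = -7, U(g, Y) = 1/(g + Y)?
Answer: 25653721/519 ≈ 49429.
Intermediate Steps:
U(g, Y) = 1/(Y + g)
o(v, W) = 7*v/(3*W) (o(v, W) = (v + v)/(W + W/(-7)) = (2*v)/(W + W*(-⅐)) = (2*v)/(W - W/7) = (2*v)/((6*W/7)) = (2*v)*(7/(6*W)) = 7*v/(3*W))
49429 + o(1/(122 + 51), U(-5, 15)) = 49429 + 7/(3*(122 + 51)*(1/(15 - 5))) = 49429 + (7/3)/(173*1/10) = 49429 + (7/3)*(1/173)/(⅒) = 49429 + (7/3)*(1/173)*10 = 49429 + 70/519 = 25653721/519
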